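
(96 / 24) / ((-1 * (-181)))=4 / 181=0.02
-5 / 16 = -0.31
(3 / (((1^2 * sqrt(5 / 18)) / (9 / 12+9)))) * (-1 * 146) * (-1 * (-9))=-230607 * sqrt(10) / 10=-72924.34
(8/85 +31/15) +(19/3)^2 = 32338/765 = 42.27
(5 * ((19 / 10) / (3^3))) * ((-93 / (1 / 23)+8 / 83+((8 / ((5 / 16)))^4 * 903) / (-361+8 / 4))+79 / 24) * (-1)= 9192385786559639 / 24135570000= 380864.67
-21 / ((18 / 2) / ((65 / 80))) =-91 / 48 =-1.90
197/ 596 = 0.33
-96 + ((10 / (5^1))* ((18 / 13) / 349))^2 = -1976098128 / 20584369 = -96.00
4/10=2/5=0.40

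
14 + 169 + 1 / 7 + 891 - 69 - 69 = 6553 / 7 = 936.14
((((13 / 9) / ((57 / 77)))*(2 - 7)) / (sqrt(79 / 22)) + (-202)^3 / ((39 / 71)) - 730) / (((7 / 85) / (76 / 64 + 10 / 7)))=-148728451055 / 312 - 17807075*sqrt(1738) / 4539024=-476693916.93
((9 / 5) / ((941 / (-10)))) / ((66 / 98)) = -294 / 10351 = -0.03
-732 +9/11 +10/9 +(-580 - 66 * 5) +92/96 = -1639.11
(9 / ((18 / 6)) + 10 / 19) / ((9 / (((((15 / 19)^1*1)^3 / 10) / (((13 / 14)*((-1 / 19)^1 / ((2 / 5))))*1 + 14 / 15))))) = 1055250 / 44398307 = 0.02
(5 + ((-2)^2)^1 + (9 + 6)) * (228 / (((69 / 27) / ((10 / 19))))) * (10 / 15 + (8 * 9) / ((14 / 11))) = 10385280 / 161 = 64504.84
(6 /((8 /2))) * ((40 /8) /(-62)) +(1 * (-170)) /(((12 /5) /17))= -447995 /372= -1204.29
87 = 87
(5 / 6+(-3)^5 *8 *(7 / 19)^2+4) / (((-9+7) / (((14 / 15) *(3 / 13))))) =302113 / 10830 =27.90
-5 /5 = -1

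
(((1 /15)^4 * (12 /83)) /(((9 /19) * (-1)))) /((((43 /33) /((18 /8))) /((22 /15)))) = -4598 /301134375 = -0.00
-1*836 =-836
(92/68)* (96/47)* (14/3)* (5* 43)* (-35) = -77537600/799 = -97043.30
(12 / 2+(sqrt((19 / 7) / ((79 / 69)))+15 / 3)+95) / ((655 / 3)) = 3*sqrt(724983) / 362215+318 / 655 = 0.49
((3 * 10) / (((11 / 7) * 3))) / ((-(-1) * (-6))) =-35 / 33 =-1.06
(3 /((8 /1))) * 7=21 /8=2.62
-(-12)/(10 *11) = 6/55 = 0.11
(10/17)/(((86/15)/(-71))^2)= 90.21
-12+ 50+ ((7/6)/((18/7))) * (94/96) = 199295/5184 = 38.44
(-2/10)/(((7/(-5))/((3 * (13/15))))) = 13/35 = 0.37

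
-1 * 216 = -216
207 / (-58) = -207 / 58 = -3.57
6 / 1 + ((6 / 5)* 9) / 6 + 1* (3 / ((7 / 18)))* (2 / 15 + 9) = 2739 / 35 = 78.26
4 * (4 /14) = 1.14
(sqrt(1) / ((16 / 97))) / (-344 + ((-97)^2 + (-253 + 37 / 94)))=4559 / 6626920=0.00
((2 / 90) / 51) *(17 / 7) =1 / 945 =0.00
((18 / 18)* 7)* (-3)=-21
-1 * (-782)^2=-611524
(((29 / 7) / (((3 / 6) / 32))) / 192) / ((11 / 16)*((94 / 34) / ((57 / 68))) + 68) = 2204 / 112147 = 0.02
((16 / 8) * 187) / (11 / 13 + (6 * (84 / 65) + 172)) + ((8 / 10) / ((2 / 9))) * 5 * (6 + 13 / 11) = 1304636 / 9933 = 131.34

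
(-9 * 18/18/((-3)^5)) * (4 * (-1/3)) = -4/81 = -0.05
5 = 5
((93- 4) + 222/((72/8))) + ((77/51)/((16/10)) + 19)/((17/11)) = 126.57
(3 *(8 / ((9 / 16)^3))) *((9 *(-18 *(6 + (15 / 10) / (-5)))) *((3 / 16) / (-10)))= 58368 / 25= 2334.72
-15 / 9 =-1.67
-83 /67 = -1.24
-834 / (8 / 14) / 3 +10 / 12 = -1457 / 3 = -485.67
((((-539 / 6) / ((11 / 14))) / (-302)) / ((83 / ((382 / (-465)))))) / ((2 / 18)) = -65513 / 1942615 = -0.03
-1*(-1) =1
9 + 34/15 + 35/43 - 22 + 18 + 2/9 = 16066/1935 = 8.30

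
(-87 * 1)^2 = 7569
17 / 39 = 0.44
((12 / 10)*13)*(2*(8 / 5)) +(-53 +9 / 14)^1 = -853 / 350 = -2.44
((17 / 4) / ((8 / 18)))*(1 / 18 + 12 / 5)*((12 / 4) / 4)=11271 / 640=17.61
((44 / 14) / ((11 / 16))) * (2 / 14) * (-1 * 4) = -128 / 49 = -2.61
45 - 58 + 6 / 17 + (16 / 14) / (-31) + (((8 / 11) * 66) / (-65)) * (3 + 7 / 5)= -19102659 / 1198925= -15.93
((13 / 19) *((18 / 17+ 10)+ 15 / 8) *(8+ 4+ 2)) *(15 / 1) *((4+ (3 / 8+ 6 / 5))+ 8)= 260752401 / 10336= 25227.59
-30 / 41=-0.73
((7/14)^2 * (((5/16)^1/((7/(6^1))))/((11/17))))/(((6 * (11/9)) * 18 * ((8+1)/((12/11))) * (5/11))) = 17/81312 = 0.00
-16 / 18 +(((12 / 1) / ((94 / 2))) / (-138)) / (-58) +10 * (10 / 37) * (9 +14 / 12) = 277564379 / 10439217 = 26.59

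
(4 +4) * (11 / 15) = 88 / 15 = 5.87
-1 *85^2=-7225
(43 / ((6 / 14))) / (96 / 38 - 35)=-3.09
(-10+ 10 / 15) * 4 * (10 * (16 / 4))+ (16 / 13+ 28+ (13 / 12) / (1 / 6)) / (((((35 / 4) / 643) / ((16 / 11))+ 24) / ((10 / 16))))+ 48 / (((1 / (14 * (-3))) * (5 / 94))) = -7589748025148 / 192666435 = -39393.20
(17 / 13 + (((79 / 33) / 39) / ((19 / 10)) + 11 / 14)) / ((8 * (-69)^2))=727721 / 13039122096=0.00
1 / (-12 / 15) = -5 / 4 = -1.25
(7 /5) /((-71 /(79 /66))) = -553 /23430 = -0.02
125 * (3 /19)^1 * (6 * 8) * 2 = 36000 /19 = 1894.74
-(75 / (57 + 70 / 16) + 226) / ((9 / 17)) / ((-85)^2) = -111566 / 1878075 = -0.06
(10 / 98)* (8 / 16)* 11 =55 / 98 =0.56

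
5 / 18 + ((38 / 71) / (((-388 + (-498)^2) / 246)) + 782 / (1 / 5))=154677533953 / 39556656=3910.28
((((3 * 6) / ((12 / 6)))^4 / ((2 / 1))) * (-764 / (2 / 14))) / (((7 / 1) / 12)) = -30075624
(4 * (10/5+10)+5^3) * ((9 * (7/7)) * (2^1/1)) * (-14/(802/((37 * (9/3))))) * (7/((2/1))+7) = -25405569/401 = -63355.53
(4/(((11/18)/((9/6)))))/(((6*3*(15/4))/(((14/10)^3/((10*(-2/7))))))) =-0.14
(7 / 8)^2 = 49 / 64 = 0.77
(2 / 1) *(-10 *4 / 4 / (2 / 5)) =-50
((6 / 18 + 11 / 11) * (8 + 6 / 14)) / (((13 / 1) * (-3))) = -236 / 819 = -0.29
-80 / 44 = -20 / 11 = -1.82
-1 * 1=-1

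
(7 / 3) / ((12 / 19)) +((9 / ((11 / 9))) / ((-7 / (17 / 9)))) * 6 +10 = 1.77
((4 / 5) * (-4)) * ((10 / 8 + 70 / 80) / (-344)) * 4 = 0.08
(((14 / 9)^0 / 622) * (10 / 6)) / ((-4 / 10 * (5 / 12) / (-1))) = 5 / 311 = 0.02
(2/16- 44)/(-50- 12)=351/496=0.71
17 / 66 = 0.26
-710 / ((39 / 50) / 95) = -86474.36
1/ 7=0.14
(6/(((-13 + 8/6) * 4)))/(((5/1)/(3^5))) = -2187/350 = -6.25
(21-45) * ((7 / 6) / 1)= -28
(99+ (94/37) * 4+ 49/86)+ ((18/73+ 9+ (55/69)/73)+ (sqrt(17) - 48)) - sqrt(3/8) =74.50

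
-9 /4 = -2.25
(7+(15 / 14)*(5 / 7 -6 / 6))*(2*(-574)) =-53792 / 7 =-7684.57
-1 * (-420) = 420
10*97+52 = 1022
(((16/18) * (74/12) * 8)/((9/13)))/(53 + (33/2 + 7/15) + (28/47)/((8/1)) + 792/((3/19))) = 3617120/290438379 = 0.01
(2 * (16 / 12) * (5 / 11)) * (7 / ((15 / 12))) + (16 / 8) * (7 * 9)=4382 / 33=132.79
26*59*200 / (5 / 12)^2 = 1767168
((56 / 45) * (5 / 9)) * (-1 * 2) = -112 / 81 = -1.38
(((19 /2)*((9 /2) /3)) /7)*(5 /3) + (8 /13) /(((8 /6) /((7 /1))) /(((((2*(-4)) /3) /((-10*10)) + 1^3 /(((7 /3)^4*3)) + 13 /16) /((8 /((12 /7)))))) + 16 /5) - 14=-37136465211 /3549590044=-10.46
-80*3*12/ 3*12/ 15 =-768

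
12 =12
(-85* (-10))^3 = 614125000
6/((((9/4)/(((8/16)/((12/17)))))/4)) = 68/9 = 7.56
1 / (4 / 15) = 15 / 4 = 3.75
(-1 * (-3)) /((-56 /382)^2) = 109443 /784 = 139.60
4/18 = 2/9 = 0.22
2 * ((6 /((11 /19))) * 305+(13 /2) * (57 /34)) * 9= 21352599 /374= 57092.51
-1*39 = -39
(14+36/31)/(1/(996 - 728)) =125960/31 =4063.23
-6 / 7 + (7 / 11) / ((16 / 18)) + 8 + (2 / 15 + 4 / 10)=77543 / 9240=8.39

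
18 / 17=1.06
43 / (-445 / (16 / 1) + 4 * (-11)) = -688 / 1149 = -0.60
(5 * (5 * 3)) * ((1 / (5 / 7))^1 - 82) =-6045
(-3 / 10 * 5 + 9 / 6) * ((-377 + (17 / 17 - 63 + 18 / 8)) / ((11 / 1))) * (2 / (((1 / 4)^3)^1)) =0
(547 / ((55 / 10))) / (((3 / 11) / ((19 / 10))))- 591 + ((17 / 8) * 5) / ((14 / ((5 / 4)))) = 690919 / 6720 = 102.82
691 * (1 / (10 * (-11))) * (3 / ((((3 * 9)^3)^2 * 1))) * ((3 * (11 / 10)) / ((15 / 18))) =-691 / 3587226750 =-0.00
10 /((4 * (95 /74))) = 1.95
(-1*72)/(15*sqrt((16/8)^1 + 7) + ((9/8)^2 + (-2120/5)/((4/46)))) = 4608/309103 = 0.01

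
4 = 4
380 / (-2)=-190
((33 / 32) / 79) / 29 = 33 / 73312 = 0.00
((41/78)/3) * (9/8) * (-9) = -369/208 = -1.77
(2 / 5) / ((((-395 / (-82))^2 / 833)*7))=1600312 / 780125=2.05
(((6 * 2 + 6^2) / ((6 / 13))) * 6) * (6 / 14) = 1872 / 7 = 267.43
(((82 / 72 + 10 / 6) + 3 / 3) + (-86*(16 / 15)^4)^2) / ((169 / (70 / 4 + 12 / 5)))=25293163749722311 / 17325140625000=1459.91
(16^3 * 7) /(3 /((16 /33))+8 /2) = 458752 /163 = 2814.43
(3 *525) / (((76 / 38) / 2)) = 1575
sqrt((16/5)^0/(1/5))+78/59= 78/59+sqrt(5)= 3.56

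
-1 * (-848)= 848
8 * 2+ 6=22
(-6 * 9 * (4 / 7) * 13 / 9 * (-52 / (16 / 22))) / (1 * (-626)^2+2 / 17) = 189618 / 23316629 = 0.01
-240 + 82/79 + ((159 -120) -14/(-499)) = -7881597/39421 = -199.93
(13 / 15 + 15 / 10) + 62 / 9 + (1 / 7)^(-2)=5243 / 90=58.26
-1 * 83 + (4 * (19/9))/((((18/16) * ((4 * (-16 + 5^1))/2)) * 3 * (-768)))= -10649213/128304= -83.00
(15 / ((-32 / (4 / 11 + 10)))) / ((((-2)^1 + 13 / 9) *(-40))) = -1539 / 7040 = -0.22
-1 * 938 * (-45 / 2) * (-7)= -147735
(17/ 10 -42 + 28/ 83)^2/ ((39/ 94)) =51708580367/ 13433550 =3849.21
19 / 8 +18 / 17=3.43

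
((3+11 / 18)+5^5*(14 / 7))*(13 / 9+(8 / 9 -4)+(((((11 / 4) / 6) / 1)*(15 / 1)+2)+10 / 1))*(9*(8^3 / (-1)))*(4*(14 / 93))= -83308906240 / 279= -298598230.25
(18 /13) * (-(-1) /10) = 9 /65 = 0.14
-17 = -17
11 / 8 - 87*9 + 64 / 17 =-105789 / 136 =-777.86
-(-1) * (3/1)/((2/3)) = 4.50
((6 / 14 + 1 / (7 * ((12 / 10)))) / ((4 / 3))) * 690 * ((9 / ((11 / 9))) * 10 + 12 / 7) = 23019435 / 1078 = 21353.84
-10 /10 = -1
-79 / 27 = -2.93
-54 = -54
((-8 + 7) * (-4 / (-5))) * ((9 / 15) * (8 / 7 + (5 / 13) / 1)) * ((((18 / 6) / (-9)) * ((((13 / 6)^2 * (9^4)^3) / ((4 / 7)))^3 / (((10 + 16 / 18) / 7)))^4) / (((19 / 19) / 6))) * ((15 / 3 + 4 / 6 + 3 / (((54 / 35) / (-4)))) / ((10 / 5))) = -181138936417005016494294415266435756203487942066766501679487276971124454691784138756979601899696242571677903761089927839483386755683500893166503410367998692209728417 / 28147497671065600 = -6435347771720679208381967000000000000000000000000000000000000000000000000000000000000000000000000000000000000000000000000000000000000000000000000000.00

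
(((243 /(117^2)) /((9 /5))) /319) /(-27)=-5 /4366791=-0.00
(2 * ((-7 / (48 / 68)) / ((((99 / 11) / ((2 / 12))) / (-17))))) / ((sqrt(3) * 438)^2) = 0.00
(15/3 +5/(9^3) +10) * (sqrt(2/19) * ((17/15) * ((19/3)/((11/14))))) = 520744 * sqrt(38)/72171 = 44.48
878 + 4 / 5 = 4394 / 5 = 878.80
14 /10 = 7 /5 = 1.40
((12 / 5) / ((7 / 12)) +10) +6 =704 / 35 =20.11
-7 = -7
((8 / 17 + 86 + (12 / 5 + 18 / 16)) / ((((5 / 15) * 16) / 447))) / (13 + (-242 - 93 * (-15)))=82065177 / 12686080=6.47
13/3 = 4.33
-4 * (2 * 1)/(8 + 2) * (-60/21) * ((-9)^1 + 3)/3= -4.57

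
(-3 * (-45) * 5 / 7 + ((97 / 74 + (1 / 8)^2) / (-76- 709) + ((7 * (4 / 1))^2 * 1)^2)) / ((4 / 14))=7999256938973 / 3717760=2151633.49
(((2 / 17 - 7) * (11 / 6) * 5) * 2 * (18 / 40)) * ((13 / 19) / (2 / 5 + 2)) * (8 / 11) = -7605 / 646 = -11.77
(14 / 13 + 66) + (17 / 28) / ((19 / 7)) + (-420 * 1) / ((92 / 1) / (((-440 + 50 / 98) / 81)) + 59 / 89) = 2871735832651 / 30852875716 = 93.08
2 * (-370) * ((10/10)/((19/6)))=-4440/19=-233.68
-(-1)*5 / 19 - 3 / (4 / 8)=-109 / 19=-5.74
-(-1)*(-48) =-48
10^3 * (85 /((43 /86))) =170000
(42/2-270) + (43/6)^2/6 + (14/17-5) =-898231/3672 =-244.62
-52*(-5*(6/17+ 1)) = 5980/17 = 351.76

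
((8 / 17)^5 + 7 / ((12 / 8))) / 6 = 9988151 / 12778713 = 0.78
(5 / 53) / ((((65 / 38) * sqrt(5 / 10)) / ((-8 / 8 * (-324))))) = 12312 * sqrt(2) / 689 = 25.27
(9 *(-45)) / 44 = -405 / 44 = -9.20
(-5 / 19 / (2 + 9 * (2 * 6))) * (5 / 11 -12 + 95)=-459 / 2299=-0.20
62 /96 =0.65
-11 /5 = -2.20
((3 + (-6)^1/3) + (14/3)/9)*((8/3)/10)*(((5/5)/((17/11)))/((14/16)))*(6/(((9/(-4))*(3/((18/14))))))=-115456/337365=-0.34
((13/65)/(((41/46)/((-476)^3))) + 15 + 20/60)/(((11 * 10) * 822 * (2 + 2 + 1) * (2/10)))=-7441657429/27804150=-267.65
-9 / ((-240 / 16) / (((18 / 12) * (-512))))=-2304 / 5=-460.80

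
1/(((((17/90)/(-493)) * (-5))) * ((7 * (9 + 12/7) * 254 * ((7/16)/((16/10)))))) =11136/111125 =0.10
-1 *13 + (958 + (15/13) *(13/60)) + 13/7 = 26519/28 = 947.11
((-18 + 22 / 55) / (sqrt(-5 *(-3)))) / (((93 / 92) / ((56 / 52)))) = -113344 *sqrt(15) / 90675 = -4.84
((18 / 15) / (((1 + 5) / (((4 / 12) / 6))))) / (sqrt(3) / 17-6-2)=-1156 / 832185-17 *sqrt(3) / 1664370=-0.00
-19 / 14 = -1.36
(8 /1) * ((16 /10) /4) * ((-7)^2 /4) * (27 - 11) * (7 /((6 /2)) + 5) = 68992 /15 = 4599.47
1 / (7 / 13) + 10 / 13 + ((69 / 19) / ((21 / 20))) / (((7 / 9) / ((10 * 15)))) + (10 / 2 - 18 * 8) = 6422470 / 12103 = 530.65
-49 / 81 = -0.60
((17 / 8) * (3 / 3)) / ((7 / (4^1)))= 17 / 14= 1.21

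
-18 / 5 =-3.60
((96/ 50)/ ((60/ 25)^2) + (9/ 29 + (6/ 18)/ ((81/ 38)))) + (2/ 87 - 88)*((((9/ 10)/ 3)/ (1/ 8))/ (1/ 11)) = -81808378/ 35235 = -2321.79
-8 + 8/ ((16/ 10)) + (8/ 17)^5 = -4226803/ 1419857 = -2.98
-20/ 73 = -0.27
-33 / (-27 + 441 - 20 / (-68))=-561 / 7043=-0.08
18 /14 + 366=2571 /7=367.29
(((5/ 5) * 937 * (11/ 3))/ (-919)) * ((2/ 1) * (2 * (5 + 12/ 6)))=-288596/ 2757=-104.68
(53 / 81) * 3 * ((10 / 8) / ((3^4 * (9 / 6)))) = 265 / 13122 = 0.02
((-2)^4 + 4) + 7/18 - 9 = 205/18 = 11.39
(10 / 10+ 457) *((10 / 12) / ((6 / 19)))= 21755 / 18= 1208.61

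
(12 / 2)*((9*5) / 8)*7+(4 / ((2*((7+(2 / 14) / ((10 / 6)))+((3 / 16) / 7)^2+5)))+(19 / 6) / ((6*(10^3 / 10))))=236.42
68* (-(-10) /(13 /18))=12240 /13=941.54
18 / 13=1.38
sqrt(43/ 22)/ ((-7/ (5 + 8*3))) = -29*sqrt(946)/ 154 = -5.79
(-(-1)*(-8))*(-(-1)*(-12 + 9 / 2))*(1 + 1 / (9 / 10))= 380 / 3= 126.67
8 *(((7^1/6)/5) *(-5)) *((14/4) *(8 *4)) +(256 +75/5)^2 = 217187/3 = 72395.67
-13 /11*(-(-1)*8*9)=-936 /11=-85.09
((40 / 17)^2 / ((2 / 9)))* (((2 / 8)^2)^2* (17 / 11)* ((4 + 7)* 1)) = 225 / 136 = 1.65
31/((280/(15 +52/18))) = 713/360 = 1.98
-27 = -27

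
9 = 9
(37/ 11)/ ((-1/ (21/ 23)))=-777/ 253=-3.07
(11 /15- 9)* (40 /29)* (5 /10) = -496 /87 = -5.70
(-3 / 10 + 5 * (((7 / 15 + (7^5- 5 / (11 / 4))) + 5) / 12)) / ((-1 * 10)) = -13868191 / 19800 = -700.41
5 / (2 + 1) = 5 / 3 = 1.67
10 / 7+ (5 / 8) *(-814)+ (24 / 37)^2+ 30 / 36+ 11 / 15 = -290556953 / 574980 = -505.33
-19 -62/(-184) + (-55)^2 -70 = 270143/92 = 2936.34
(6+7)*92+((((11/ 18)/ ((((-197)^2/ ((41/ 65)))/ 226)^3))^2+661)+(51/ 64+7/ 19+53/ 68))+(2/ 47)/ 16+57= 38852932305631030932882106697748822316518891859231/ 20278705441956810104885231997969705863109000000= 1915.95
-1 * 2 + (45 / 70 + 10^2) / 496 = -12479 / 6944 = -1.80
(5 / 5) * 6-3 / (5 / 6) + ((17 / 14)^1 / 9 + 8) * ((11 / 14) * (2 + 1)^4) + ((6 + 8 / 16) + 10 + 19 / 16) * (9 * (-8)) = -753.37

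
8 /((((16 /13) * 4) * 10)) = 13 /80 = 0.16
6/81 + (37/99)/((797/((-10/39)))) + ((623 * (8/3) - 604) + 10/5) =3260026114/3077217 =1059.41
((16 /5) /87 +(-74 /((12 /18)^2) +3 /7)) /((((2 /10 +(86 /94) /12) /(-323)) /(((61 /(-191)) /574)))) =-49282488589 /456241891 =-108.02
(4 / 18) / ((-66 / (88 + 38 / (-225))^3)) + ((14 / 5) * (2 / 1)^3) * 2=-7566226058728 / 3383015625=-2236.53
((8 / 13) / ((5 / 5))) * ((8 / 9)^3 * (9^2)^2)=36864 / 13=2835.69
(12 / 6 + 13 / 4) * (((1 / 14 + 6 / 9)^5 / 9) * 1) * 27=28629151 / 8297856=3.45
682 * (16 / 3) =10912 / 3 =3637.33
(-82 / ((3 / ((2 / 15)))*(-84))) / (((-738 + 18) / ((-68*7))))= 697 / 24300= 0.03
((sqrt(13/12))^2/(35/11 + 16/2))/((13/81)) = 99/164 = 0.60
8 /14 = 4 /7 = 0.57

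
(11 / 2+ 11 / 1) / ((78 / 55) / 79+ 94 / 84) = 14.51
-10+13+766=769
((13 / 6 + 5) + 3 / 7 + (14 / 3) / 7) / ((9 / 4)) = 694 / 189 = 3.67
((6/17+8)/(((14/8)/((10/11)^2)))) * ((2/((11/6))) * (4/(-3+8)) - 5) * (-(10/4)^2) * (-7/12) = -4029250/67881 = -59.36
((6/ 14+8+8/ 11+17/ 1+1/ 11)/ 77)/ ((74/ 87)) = 175827/ 438746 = 0.40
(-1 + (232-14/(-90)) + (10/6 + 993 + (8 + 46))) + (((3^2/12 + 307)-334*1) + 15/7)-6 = 1574641/1260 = 1249.72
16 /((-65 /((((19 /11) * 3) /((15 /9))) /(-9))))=304 /3575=0.09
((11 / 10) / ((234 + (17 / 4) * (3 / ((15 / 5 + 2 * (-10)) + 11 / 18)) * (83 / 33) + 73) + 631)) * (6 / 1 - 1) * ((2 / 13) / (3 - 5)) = -35695 / 78973973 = -0.00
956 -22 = 934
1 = 1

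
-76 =-76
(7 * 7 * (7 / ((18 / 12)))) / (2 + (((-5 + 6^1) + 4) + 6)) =686 / 39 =17.59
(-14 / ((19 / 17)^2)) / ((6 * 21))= -289 / 3249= -0.09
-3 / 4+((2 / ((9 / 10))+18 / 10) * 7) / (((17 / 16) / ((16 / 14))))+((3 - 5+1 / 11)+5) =1098187 / 33660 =32.63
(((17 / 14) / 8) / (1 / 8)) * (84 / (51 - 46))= 102 / 5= 20.40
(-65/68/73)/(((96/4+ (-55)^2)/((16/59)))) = -260/223244731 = -0.00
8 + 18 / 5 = 58 / 5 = 11.60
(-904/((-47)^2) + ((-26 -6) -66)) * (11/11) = -217386/2209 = -98.41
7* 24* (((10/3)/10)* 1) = 56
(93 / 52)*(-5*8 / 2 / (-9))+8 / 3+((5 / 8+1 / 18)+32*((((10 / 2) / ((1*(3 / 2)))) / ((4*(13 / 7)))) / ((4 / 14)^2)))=171493 / 936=183.22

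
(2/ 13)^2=4/ 169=0.02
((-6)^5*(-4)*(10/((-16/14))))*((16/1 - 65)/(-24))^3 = -37059435/16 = -2316214.69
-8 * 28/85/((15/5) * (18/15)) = -112/153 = -0.73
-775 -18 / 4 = -779.50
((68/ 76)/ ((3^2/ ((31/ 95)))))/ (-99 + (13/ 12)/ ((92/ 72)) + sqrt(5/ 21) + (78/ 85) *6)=-348336473702/ 994773126556729- 1611365740 *sqrt(105)/ 8952958139010561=-0.00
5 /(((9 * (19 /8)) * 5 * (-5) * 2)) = -4 /855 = -0.00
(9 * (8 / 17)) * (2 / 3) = 48 / 17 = 2.82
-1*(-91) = 91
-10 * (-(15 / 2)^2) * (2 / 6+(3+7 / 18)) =2093.75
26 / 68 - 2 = -55 / 34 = -1.62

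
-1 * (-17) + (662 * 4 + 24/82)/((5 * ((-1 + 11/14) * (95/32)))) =-9530123/11685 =-815.59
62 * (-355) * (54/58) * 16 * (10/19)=-95083200/551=-172564.79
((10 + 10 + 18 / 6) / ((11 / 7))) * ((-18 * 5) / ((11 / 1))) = -14490 / 121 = -119.75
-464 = -464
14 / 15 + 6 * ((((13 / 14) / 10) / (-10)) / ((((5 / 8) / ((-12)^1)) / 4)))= 13682 / 2625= 5.21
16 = 16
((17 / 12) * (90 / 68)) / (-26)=-15 / 208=-0.07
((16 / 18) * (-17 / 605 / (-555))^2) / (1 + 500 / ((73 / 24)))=168776 / 12250517234360625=0.00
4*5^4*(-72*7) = -1260000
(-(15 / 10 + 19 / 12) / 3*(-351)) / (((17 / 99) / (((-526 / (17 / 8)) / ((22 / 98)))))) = -669453876 / 289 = -2316449.40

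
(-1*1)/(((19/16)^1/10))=-8.42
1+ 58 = 59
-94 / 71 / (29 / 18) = -0.82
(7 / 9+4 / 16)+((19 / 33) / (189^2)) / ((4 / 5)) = 1211561 / 1178793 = 1.03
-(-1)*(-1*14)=-14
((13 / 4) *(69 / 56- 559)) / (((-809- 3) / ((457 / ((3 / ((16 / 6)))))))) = 185567135 / 204624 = 906.87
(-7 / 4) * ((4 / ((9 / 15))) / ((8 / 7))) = -245 / 24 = -10.21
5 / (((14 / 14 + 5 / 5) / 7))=35 / 2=17.50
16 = 16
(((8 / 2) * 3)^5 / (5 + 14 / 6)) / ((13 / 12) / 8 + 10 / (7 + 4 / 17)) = 489701376 / 21901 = 22359.77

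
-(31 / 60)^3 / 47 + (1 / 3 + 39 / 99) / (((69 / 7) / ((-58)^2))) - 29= 562998694877 / 2568456000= 219.20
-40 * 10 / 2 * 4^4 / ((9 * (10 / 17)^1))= -87040 / 9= -9671.11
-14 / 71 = -0.20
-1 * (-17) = 17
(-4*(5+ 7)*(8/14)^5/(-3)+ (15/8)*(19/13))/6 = 6493931/10487568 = 0.62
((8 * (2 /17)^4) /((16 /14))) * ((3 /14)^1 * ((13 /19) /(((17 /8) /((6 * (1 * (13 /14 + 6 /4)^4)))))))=14976 /775523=0.02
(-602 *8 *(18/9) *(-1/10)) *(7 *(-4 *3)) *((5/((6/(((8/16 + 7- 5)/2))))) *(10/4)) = -210700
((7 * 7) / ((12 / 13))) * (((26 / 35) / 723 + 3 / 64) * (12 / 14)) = 1008527 / 462720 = 2.18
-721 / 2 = -360.50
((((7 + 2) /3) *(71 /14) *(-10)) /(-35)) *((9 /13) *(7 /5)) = 1917 /455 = 4.21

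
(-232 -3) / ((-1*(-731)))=-235 / 731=-0.32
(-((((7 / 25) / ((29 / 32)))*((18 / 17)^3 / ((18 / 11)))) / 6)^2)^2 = 313428044617661546496 / 160967827566446324156640625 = 0.00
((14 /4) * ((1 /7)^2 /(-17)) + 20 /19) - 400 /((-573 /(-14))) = -22606607 /2591106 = -8.72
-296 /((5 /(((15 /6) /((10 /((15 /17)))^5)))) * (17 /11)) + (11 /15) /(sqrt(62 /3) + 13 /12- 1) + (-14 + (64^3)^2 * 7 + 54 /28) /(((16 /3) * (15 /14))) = 176 * sqrt(186) /14875 + 28447067059093434286347 /337925966000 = 84181358999.65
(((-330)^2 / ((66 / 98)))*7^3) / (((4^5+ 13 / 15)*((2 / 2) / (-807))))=-671380825500 / 15373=-43672726.57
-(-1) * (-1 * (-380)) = 380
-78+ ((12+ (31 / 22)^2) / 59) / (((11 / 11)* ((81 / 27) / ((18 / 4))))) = -4434429 / 57112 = -77.64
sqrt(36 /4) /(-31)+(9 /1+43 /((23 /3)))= 10347 /713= 14.51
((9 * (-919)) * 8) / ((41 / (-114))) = 7543152 / 41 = 183979.32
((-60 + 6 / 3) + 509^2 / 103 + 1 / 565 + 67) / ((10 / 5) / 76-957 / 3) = -5582375674 / 705381595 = -7.91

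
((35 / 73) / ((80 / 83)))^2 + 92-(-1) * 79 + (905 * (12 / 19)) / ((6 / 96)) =241486339675 / 25920256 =9316.51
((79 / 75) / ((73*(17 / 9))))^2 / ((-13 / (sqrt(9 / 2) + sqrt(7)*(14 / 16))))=-393183*sqrt(7) / 100105265000- 168507*sqrt(2) / 25026316250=-0.00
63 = 63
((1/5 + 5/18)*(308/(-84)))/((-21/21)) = 473/270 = 1.75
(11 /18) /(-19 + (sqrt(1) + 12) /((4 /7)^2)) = 88 /2997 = 0.03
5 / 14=0.36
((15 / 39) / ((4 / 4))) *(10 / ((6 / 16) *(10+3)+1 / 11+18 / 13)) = 880 / 1453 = 0.61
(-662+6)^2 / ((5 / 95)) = 8176384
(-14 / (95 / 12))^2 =28224 / 9025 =3.13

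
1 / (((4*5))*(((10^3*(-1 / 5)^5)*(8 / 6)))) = -15 / 128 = -0.12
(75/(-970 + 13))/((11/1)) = -0.01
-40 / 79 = -0.51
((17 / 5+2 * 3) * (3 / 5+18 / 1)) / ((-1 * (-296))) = 4371 / 7400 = 0.59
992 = 992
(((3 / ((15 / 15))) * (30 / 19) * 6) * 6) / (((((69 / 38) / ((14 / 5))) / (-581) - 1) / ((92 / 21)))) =-230912640 / 309437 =-746.23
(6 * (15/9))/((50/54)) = 10.80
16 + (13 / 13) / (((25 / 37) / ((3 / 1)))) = 511 / 25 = 20.44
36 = 36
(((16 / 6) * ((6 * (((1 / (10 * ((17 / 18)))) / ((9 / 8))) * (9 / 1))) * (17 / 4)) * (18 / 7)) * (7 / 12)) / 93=144 / 155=0.93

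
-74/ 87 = -0.85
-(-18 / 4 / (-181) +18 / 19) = -6687 / 6878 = -0.97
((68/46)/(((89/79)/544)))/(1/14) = 20456576/2047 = 9993.44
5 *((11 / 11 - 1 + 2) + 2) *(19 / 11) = 380 / 11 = 34.55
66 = 66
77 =77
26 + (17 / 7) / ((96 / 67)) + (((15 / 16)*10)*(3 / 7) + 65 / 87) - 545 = -9988381 / 19488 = -512.54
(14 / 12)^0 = 1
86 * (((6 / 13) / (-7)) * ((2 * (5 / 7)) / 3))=-1720 / 637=-2.70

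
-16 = -16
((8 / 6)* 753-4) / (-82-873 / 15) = -5000 / 701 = -7.13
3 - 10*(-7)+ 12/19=1399/19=73.63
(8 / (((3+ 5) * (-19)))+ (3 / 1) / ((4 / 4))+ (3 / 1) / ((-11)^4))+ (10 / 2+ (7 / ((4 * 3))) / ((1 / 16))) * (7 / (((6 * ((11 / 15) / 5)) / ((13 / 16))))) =2552611913 / 26705184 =95.58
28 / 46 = 14 / 23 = 0.61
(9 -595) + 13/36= -21083/36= -585.64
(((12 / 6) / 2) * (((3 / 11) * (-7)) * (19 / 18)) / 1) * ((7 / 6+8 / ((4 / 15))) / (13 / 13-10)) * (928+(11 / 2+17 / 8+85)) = 18461065 / 2592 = 7122.32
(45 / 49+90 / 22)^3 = 19683000000 / 156590819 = 125.70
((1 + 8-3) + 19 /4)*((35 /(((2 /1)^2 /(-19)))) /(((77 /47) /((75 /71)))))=-14399625 /12496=-1152.34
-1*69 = -69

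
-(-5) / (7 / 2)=10 / 7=1.43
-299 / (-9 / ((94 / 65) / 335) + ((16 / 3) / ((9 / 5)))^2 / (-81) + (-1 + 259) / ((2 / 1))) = 0.15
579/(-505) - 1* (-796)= 794.85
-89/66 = -1.35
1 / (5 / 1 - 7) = -1 / 2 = -0.50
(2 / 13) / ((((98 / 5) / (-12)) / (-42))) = 360 / 91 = 3.96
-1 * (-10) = 10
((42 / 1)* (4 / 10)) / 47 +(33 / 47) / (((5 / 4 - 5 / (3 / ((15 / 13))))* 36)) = 1621 / 4935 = 0.33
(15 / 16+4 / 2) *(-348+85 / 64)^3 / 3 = -513326409180541 / 12582912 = -40795517.70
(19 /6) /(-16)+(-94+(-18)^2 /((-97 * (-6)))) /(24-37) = 846185 /121056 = 6.99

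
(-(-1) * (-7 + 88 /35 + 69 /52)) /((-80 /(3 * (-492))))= -58.28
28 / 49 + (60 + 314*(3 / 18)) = 112.90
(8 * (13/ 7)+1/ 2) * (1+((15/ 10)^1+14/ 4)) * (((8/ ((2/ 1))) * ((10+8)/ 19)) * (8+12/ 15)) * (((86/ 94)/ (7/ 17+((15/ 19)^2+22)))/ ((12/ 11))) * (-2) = -1734347208/ 7751569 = -223.74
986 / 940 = 493 / 470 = 1.05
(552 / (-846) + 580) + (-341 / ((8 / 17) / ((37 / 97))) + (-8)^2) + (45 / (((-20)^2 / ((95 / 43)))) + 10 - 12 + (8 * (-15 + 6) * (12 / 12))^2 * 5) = 247337775553 / 9409776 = 26285.19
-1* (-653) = 653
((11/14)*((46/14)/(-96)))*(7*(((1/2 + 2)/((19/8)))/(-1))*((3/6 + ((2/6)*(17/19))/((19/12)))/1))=89815/658464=0.14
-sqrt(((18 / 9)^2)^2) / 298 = -2 / 149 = -0.01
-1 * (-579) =579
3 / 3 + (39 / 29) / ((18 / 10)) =152 / 87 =1.75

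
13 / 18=0.72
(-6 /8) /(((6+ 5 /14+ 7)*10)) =-21 /3740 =-0.01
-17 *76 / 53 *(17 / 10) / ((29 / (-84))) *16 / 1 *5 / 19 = 776832 / 1537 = 505.42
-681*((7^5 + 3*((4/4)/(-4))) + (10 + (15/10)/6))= -22904073/2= -11452036.50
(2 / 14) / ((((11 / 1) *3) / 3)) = 1 / 77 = 0.01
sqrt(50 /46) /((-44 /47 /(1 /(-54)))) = 235*sqrt(23) /54648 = 0.02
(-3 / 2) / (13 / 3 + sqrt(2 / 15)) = -585 / 1678 + 9 * sqrt(30) / 1678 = -0.32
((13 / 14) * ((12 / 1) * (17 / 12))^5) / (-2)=-18458141 / 28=-659219.32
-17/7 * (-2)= 34/7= 4.86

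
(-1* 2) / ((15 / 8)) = -16 / 15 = -1.07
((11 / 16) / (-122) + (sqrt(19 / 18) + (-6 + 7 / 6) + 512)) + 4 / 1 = 512.19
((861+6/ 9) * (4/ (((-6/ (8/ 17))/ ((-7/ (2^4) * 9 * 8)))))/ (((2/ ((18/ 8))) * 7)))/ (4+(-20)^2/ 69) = 139.69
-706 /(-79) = 8.94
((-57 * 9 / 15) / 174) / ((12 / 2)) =-19 / 580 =-0.03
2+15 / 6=9 / 2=4.50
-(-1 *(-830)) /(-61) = 830 /61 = 13.61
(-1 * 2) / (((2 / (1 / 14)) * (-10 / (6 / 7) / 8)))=12 / 245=0.05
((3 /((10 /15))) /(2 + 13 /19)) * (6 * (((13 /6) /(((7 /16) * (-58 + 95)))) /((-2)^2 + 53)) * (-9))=-936 /4403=-0.21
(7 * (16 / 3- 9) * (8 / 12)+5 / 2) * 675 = -19725 / 2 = -9862.50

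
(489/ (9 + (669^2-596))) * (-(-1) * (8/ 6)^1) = 326/ 223487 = 0.00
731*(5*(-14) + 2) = -49708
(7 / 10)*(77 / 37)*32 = 8624 / 185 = 46.62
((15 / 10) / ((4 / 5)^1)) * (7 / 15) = 7 / 8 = 0.88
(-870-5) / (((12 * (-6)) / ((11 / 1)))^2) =-105875 / 5184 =-20.42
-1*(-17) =17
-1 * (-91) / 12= 91 / 12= 7.58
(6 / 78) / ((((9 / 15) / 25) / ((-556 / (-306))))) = 34750 / 5967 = 5.82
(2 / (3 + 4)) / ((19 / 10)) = 20 / 133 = 0.15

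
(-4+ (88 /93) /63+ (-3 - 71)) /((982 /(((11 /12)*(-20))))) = 12565135 /8630307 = 1.46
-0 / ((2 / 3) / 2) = 0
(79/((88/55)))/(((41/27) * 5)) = 2133/328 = 6.50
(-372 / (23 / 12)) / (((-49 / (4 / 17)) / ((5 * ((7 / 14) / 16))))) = 2790 / 19159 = 0.15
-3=-3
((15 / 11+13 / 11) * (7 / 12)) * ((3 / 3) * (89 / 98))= 89 / 66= 1.35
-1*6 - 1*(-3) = -3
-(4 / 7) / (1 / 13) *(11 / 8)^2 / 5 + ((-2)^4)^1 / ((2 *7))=-933 / 560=-1.67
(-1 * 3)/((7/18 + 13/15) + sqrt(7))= 30510/43931 - 24300 * sqrt(7)/43931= -0.77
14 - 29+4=-11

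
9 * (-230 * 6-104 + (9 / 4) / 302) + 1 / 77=-1242314251 / 93016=-13355.92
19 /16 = 1.19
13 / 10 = 1.30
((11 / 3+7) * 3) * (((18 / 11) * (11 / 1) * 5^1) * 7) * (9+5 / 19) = 3548160 / 19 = 186745.26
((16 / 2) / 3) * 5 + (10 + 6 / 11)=788 / 33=23.88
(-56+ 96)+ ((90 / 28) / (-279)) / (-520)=1805441 / 45136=40.00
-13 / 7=-1.86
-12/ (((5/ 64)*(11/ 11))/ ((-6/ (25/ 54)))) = 248832/ 125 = 1990.66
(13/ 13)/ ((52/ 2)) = 0.04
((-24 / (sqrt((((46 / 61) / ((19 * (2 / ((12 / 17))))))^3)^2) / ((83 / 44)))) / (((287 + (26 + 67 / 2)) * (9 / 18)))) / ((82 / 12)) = -634855906379941 / 45632528172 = -13912.35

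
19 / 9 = 2.11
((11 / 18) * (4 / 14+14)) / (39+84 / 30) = 250 / 1197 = 0.21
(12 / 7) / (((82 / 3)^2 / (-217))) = -837 / 1681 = -0.50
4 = 4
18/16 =9/8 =1.12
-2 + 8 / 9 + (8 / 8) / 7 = -61 / 63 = -0.97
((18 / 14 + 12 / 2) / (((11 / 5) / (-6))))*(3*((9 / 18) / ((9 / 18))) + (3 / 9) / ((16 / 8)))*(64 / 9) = -103360 / 231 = -447.45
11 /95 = 0.12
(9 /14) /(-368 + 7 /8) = -12 /6853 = -0.00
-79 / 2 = -39.50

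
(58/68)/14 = 29/476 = 0.06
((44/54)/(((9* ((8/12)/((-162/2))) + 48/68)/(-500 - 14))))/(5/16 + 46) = -1537888/107445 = -14.31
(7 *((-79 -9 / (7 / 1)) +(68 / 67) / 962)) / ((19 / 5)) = -90556680 / 612313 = -147.89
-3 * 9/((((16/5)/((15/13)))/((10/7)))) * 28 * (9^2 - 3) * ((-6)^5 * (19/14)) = 2243862000/7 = 320551714.29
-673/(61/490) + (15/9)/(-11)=-10882715/2013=-5406.22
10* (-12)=-120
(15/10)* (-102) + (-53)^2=2656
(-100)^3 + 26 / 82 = -40999987 / 41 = -999999.68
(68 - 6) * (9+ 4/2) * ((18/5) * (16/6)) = 6547.20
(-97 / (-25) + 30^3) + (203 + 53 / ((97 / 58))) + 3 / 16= 1056863819 / 38800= 27238.76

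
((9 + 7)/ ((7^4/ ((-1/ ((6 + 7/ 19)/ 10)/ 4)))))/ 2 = -380/ 290521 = -0.00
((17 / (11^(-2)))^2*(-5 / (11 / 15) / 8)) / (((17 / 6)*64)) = -5091075 / 256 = -19887.01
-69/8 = -8.62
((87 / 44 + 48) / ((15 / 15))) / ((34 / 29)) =63771 / 1496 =42.63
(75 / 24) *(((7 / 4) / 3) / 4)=175 / 384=0.46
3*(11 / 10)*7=23.10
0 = 0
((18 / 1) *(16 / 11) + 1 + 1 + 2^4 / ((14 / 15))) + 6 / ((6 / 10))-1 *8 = 3644 / 77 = 47.32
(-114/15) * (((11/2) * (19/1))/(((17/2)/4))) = -31768/85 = -373.74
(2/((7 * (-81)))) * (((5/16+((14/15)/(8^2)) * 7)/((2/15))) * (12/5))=-199/7560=-0.03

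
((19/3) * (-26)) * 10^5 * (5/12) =-61750000/9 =-6861111.11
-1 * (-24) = 24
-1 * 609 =-609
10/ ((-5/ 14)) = -28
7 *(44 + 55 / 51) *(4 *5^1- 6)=225302 / 51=4417.69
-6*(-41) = 246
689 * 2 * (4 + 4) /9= 11024 /9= 1224.89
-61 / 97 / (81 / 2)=-122 / 7857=-0.02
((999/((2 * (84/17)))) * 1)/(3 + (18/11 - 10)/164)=2553111/74480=34.28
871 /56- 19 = -193 /56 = -3.45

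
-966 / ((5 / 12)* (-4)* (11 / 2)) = 5796 / 55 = 105.38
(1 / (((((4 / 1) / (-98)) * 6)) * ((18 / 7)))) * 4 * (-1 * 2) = 343 / 27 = 12.70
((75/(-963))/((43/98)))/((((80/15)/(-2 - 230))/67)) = 2380175/4601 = 517.32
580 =580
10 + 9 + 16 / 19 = 377 / 19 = 19.84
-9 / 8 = -1.12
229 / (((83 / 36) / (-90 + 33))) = -469908 / 83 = -5661.54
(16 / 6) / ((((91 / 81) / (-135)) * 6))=-4860 / 91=-53.41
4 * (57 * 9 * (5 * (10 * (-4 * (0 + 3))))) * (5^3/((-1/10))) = 1539000000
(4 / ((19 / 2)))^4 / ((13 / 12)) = 49152 / 1694173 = 0.03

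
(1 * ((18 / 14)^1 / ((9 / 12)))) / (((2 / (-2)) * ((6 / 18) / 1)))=-36 / 7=-5.14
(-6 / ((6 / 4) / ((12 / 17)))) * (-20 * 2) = 1920 / 17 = 112.94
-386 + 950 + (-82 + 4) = 486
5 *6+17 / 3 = 107 / 3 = 35.67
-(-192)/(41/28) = 5376/41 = 131.12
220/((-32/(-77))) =4235/8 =529.38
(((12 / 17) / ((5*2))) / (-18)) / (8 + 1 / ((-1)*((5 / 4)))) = -1 / 1836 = -0.00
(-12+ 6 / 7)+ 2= -9.14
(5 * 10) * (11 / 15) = 110 / 3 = 36.67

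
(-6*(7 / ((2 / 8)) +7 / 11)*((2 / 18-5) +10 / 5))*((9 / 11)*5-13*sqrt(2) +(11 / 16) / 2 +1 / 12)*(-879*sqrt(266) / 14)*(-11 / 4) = -2228265*sqrt(133) +272591085*sqrt(266) / 704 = -19382511.76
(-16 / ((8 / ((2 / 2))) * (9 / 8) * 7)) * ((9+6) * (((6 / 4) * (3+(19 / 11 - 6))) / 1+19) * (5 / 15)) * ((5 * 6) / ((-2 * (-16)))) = -4700 / 231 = -20.35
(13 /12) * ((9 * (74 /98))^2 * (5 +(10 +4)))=9129861 /9604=950.63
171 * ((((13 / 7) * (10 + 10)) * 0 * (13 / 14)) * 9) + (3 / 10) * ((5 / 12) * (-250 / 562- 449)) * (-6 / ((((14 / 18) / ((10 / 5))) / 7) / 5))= 8524845 / 281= 30337.53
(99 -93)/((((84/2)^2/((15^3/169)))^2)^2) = 59326171875/601923235347394688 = 0.00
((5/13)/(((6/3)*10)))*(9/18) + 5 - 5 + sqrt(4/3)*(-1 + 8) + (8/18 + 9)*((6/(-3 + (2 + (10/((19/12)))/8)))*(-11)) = 14*sqrt(3)/3 + 923783/312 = 2968.93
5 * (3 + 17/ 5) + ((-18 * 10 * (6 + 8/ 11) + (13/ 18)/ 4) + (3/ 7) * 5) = -1176.59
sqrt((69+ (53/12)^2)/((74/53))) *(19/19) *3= sqrt(49985890)/296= 23.89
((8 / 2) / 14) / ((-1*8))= -1 / 28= -0.04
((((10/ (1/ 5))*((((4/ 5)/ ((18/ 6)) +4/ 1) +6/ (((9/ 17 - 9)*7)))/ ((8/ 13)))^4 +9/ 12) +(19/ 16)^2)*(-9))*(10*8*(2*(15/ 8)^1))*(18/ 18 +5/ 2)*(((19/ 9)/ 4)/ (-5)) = 81341414009841263059/ 776868986880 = 104704159.11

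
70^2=4900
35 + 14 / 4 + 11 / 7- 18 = 309 / 14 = 22.07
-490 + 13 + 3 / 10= -4767 / 10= -476.70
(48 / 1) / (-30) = -8 / 5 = -1.60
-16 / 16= -1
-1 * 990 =-990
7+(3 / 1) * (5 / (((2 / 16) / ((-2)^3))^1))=-953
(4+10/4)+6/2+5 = 29/2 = 14.50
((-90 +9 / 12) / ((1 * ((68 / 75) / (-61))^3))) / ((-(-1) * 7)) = 3882904.79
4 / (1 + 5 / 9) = 18 / 7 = 2.57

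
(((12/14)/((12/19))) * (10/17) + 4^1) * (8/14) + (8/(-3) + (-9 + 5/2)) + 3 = -17117/4998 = -3.42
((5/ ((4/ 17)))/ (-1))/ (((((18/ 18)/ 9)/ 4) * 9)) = -85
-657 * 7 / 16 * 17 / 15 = -26061 / 80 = -325.76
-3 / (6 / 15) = -15 / 2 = -7.50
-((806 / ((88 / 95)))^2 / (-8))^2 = -2148397338664500625 / 239878144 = -8956202940.54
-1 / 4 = -0.25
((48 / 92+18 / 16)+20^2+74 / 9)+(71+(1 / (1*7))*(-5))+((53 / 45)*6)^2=17068977 / 32200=530.09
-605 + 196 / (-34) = -10383 / 17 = -610.76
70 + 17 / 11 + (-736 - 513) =-12952 / 11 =-1177.45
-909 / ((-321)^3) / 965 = 101 / 3546499485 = 0.00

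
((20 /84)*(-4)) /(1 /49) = -140 /3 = -46.67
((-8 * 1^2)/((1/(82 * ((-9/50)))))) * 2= 5904/25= 236.16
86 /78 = 43 /39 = 1.10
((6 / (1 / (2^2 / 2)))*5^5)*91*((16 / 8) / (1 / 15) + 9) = 133087500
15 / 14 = 1.07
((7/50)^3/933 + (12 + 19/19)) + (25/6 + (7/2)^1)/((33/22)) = 6336626029/349875000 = 18.11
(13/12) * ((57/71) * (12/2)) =741/142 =5.22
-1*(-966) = 966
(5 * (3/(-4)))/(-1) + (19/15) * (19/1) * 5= 1489/12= 124.08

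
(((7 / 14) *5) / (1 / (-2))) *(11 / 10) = -11 / 2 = -5.50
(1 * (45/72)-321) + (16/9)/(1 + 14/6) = -38381/120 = -319.84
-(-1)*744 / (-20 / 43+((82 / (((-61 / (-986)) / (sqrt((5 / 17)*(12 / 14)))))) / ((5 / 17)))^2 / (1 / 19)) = 1041619530 / 136189545189809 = 0.00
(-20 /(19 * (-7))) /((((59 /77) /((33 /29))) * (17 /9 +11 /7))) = 228690 /3543481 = 0.06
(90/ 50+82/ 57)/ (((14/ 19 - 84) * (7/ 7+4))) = -923/ 118650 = -0.01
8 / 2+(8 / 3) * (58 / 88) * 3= 102 / 11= 9.27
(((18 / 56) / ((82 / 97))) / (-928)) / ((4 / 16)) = -873 / 532672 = -0.00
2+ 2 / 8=9 / 4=2.25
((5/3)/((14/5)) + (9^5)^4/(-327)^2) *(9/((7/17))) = 2893524379255564202913/1164338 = 2485124061273929.22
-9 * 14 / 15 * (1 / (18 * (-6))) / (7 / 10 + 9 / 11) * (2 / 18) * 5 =0.03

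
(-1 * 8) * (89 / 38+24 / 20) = -2692 / 95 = -28.34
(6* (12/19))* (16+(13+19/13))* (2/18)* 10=31680/247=128.26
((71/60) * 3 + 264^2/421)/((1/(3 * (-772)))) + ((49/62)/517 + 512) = -26390340460541/67473670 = -391120.57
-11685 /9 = -3895 /3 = -1298.33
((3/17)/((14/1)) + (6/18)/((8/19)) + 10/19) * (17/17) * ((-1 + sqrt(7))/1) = -72203/54264 + 72203 * sqrt(7)/54264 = 2.19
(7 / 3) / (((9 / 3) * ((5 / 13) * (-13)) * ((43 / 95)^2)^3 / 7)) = -7203900528125 / 56892267441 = -126.62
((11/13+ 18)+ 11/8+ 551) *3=178221/104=1713.66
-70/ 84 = -5/ 6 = -0.83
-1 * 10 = -10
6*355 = 2130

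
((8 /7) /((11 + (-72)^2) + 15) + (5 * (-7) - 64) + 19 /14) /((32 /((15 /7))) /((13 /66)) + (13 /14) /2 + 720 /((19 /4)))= -1759147338 /4105141871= -0.43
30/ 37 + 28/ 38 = 1088/ 703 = 1.55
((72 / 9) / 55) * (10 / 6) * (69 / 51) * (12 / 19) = 736 / 3553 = 0.21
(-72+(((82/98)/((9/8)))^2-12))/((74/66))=-178517020/2398599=-74.43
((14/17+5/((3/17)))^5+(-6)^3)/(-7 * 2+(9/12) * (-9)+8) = -29081070023527964/17596287801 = -1652682.11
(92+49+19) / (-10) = -16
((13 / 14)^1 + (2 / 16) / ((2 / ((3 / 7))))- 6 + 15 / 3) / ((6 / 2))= -5 / 336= -0.01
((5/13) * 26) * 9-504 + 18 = -396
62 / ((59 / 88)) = 5456 / 59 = 92.47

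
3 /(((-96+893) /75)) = 225 /797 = 0.28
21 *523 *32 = 351456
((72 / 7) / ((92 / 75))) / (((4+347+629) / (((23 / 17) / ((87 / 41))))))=1845 / 338198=0.01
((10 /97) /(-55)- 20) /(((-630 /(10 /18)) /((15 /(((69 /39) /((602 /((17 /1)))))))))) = 5.30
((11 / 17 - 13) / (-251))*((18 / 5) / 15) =252 / 21335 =0.01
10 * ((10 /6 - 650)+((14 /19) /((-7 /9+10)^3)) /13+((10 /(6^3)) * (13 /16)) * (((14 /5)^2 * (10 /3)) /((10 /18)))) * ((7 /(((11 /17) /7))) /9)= -2489415814272541 /45758970036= -54402.79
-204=-204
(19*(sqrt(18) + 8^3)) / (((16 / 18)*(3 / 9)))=1539*sqrt(2) / 8 + 32832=33104.06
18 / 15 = 1.20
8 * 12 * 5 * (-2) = -960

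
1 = 1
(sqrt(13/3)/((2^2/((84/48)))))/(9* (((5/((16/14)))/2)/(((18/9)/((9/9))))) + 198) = 14* sqrt(39)/19953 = 0.00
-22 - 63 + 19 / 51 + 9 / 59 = -254185 / 3009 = -84.47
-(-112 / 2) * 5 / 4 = 70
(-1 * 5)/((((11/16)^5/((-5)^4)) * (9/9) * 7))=-3276800000/1127357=-2906.62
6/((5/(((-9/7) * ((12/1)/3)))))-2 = -286/35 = -8.17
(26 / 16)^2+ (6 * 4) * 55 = 1322.64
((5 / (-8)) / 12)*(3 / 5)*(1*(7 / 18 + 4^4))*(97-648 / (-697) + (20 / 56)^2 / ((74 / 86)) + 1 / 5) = -2292547251397 / 2911474944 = -787.42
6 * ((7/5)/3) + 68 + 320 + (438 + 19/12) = 49823/60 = 830.38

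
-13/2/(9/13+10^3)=-169/26018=-0.01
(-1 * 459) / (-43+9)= 27 / 2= 13.50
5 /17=0.29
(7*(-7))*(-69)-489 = 2892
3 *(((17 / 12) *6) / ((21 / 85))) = 1445 / 14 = 103.21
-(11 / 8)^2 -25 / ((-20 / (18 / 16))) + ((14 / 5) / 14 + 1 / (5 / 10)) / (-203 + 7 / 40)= -257135 / 519232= -0.50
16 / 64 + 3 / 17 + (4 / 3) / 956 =20861 / 48756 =0.43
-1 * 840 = -840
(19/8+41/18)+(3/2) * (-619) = -66517/72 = -923.85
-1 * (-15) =15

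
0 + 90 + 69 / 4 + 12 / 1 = 477 / 4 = 119.25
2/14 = 1/7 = 0.14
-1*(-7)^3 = 343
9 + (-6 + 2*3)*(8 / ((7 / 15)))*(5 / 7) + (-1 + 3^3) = 35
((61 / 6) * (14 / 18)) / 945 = 61 / 7290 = 0.01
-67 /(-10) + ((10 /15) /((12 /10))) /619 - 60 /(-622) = 117769777 /17325810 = 6.80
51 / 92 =0.55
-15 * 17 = -255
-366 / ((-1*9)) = 122 / 3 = 40.67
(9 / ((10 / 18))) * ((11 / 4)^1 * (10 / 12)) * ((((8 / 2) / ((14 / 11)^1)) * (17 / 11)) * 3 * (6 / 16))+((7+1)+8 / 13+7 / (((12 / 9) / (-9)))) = 478229 / 2912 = 164.23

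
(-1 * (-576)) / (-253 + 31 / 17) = -4896 / 2135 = -2.29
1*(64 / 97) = 0.66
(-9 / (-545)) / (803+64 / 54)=0.00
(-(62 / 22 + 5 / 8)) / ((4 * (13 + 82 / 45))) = -13635 / 234784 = -0.06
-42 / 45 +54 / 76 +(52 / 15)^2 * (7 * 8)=5752207 / 8550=672.77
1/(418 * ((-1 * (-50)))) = 1/20900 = 0.00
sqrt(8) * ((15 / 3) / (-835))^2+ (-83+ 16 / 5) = -399 / 5+ 2 * sqrt(2) / 27889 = -79.80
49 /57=0.86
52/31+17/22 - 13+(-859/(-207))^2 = 194936287/29223018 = 6.67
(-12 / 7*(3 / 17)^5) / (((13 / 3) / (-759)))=6639732 / 129206987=0.05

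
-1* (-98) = 98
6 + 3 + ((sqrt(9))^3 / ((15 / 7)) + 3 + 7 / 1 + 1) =32.60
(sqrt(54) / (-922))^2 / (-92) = -27 / 39103864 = -0.00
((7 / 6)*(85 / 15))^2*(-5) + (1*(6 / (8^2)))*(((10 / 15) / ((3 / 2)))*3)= -141529 / 648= -218.41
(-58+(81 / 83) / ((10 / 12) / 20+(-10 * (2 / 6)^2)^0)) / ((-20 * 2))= 59203 / 41500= 1.43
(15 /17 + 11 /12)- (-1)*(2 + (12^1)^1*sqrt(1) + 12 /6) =3631 /204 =17.80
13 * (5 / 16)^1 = 65 / 16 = 4.06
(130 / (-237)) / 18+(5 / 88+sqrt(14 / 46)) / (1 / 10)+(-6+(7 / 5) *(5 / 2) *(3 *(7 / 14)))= 5.30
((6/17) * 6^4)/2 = 3888/17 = 228.71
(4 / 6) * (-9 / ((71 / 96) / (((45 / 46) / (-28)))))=3240 / 11431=0.28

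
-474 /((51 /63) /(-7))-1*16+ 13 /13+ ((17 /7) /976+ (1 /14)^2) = 3320091723 /813008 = 4083.71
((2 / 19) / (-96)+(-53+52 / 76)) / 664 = -47713 / 605568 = -0.08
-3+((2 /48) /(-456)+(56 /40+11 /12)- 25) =-25.68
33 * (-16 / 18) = -88 / 3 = -29.33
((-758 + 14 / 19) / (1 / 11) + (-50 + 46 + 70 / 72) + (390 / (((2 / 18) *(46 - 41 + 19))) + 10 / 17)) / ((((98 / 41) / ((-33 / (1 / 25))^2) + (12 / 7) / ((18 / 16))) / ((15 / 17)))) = -7747467923146875 / 1634454826826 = -4740.09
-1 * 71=-71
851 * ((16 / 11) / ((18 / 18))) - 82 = 12714 / 11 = 1155.82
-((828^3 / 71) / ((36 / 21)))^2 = -109651760452733184 / 5041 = -21751985806929.81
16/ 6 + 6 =26/ 3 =8.67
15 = 15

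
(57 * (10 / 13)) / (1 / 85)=48450 / 13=3726.92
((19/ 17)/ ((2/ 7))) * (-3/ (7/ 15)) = -25.15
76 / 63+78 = 79.21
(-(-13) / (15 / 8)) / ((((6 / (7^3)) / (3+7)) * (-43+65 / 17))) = -303212 / 2997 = -101.17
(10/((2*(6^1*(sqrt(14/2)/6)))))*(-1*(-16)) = 80*sqrt(7)/7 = 30.24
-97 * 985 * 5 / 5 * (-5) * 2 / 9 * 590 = 563715500 / 9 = 62635055.56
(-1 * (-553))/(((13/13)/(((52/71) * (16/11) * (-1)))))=-460096/781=-589.11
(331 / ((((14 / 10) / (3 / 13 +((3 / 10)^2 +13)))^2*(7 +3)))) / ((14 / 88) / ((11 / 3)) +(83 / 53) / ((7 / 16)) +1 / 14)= 636552968235767 / 784765527000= 811.14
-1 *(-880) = 880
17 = 17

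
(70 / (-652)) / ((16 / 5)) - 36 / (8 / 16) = -375727 / 5216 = -72.03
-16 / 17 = -0.94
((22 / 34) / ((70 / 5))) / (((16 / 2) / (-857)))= -9427 / 1904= -4.95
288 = 288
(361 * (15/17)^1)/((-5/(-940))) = 1018020/17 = 59883.53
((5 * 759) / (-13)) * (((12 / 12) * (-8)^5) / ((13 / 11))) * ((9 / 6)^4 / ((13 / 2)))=13849989120 / 2197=6304046.03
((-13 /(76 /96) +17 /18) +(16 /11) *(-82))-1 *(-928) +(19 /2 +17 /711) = 13254611 /16511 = 802.77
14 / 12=7 / 6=1.17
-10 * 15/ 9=-50/ 3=-16.67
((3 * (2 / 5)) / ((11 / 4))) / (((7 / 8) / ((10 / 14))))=192 / 539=0.36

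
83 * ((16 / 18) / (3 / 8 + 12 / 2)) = 5312 / 459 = 11.57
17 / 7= 2.43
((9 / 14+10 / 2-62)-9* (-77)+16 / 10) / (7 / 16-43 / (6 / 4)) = -1072248 / 47425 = -22.61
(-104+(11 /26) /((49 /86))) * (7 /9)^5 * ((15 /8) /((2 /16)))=-440.85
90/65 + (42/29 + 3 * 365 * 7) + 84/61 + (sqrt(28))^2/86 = 7584181261/988871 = 7669.54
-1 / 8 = -0.12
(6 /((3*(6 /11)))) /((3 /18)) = 22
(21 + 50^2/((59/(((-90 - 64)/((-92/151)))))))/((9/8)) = 9538.85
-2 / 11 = -0.18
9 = 9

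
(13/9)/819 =1/567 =0.00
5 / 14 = 0.36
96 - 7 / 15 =1433 / 15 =95.53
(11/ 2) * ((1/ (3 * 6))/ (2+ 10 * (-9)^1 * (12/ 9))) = -11/ 4248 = -0.00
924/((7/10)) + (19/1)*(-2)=1282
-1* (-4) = 4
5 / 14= 0.36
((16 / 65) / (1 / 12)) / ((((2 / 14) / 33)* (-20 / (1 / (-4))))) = 2772 / 325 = 8.53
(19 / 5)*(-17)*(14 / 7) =-646 / 5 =-129.20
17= 17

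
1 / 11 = 0.09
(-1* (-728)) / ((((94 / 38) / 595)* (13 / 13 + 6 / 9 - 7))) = -3086265 / 94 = -32832.61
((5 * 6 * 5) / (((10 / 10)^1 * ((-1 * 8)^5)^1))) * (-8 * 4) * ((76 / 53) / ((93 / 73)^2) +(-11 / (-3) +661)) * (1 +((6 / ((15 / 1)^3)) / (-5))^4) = 30543069821320068216061 / 313285699687500000000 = 97.49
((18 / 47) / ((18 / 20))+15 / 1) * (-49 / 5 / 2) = -7105 / 94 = -75.59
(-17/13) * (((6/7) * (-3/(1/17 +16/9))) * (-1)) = -46818/25571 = -1.83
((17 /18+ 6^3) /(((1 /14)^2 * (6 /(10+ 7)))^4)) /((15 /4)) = 12033196752470432 /2187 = 5502147577718.53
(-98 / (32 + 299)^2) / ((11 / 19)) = -1862 / 1205171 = -0.00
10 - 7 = 3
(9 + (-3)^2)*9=162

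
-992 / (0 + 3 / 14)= -13888 / 3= -4629.33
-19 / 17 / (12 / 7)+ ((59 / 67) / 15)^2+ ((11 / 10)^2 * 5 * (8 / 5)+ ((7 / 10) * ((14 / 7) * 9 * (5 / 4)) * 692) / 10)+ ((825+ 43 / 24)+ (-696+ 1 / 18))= 18769620507 / 15262600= 1229.78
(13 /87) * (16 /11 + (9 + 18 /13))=1.77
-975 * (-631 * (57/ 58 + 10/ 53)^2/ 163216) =7977746235225/ 1542305674816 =5.17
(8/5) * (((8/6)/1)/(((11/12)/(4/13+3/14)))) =1216/1001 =1.21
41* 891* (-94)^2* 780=251774574480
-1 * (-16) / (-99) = -16 / 99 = -0.16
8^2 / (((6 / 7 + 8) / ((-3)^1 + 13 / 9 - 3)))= -9184 / 279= -32.92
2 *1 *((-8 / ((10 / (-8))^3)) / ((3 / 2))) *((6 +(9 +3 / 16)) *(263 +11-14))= 539136 / 25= 21565.44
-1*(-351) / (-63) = -5.57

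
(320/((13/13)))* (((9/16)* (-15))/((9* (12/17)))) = -425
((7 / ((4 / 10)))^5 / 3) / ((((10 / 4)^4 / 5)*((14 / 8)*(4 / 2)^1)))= 60025 / 3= 20008.33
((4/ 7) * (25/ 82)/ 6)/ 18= 25/ 15498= 0.00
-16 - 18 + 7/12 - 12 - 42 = -1049/12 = -87.42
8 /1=8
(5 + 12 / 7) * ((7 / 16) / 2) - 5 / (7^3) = 15961 / 10976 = 1.45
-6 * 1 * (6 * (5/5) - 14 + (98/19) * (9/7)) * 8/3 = 416/19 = 21.89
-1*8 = -8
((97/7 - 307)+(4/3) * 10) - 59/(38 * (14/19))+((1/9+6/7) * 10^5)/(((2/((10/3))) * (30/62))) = 755760613/2268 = 333227.78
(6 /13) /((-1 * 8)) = -0.06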